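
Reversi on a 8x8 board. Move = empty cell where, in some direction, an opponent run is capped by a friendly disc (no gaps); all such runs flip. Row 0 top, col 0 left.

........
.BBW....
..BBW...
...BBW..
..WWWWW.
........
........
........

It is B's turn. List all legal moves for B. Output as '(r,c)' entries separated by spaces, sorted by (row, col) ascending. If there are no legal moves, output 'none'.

(0,2): no bracket -> illegal
(0,3): flips 1 -> legal
(0,4): flips 1 -> legal
(1,4): flips 2 -> legal
(1,5): flips 1 -> legal
(2,5): flips 1 -> legal
(2,6): no bracket -> illegal
(3,1): no bracket -> illegal
(3,2): no bracket -> illegal
(3,6): flips 1 -> legal
(3,7): no bracket -> illegal
(4,1): no bracket -> illegal
(4,7): no bracket -> illegal
(5,1): flips 1 -> legal
(5,2): flips 1 -> legal
(5,3): flips 1 -> legal
(5,4): flips 1 -> legal
(5,5): flips 1 -> legal
(5,6): flips 1 -> legal
(5,7): no bracket -> illegal

Answer: (0,3) (0,4) (1,4) (1,5) (2,5) (3,6) (5,1) (5,2) (5,3) (5,4) (5,5) (5,6)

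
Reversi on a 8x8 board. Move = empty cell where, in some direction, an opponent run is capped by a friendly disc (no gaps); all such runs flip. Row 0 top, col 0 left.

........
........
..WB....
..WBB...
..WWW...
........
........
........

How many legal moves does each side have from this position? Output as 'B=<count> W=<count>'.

-- B to move --
(1,1): flips 1 -> legal
(1,2): no bracket -> illegal
(1,3): no bracket -> illegal
(2,1): flips 1 -> legal
(3,1): flips 1 -> legal
(3,5): no bracket -> illegal
(4,1): flips 1 -> legal
(4,5): no bracket -> illegal
(5,1): flips 1 -> legal
(5,2): flips 1 -> legal
(5,3): flips 1 -> legal
(5,4): flips 1 -> legal
(5,5): flips 1 -> legal
B mobility = 9
-- W to move --
(1,2): no bracket -> illegal
(1,3): flips 2 -> legal
(1,4): flips 1 -> legal
(2,4): flips 3 -> legal
(2,5): flips 1 -> legal
(3,5): flips 2 -> legal
(4,5): no bracket -> illegal
W mobility = 5

Answer: B=9 W=5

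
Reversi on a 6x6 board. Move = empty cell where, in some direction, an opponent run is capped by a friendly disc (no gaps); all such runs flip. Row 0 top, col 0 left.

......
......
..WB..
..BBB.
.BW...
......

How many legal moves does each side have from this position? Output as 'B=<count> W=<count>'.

Answer: B=6 W=3

Derivation:
-- B to move --
(1,1): flips 1 -> legal
(1,2): flips 1 -> legal
(1,3): no bracket -> illegal
(2,1): flips 1 -> legal
(3,1): no bracket -> illegal
(4,3): flips 1 -> legal
(5,1): flips 1 -> legal
(5,2): flips 1 -> legal
(5,3): no bracket -> illegal
B mobility = 6
-- W to move --
(1,2): no bracket -> illegal
(1,3): no bracket -> illegal
(1,4): no bracket -> illegal
(2,1): no bracket -> illegal
(2,4): flips 2 -> legal
(2,5): no bracket -> illegal
(3,0): no bracket -> illegal
(3,1): no bracket -> illegal
(3,5): no bracket -> illegal
(4,0): flips 1 -> legal
(4,3): no bracket -> illegal
(4,4): flips 1 -> legal
(4,5): no bracket -> illegal
(5,0): no bracket -> illegal
(5,1): no bracket -> illegal
(5,2): no bracket -> illegal
W mobility = 3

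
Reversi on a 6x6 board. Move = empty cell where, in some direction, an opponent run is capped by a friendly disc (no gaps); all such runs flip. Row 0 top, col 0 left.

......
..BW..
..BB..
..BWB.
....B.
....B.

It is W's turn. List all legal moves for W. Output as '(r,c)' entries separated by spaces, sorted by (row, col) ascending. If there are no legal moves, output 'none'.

Answer: (1,1) (3,1) (3,5) (5,5)

Derivation:
(0,1): no bracket -> illegal
(0,2): no bracket -> illegal
(0,3): no bracket -> illegal
(1,1): flips 2 -> legal
(1,4): no bracket -> illegal
(2,1): no bracket -> illegal
(2,4): no bracket -> illegal
(2,5): no bracket -> illegal
(3,1): flips 2 -> legal
(3,5): flips 1 -> legal
(4,1): no bracket -> illegal
(4,2): no bracket -> illegal
(4,3): no bracket -> illegal
(4,5): no bracket -> illegal
(5,3): no bracket -> illegal
(5,5): flips 1 -> legal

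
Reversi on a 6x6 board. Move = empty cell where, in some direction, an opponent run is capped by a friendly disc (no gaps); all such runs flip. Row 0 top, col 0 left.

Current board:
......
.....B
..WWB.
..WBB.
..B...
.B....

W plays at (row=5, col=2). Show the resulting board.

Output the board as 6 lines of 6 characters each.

Place W at (5,2); scan 8 dirs for brackets.
Dir NW: first cell '.' (not opp) -> no flip
Dir N: opp run (4,2) capped by W -> flip
Dir NE: first cell '.' (not opp) -> no flip
Dir W: opp run (5,1), next='.' -> no flip
Dir E: first cell '.' (not opp) -> no flip
Dir SW: edge -> no flip
Dir S: edge -> no flip
Dir SE: edge -> no flip
All flips: (4,2)

Answer: ......
.....B
..WWB.
..WBB.
..W...
.BW...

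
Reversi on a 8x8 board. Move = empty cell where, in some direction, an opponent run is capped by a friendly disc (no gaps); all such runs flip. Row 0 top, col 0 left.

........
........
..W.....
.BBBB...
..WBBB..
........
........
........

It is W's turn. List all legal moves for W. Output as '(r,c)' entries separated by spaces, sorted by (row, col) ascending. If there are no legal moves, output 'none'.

(2,0): flips 1 -> legal
(2,1): no bracket -> illegal
(2,3): no bracket -> illegal
(2,4): flips 1 -> legal
(2,5): no bracket -> illegal
(3,0): no bracket -> illegal
(3,5): no bracket -> illegal
(3,6): no bracket -> illegal
(4,0): flips 1 -> legal
(4,1): no bracket -> illegal
(4,6): flips 3 -> legal
(5,2): no bracket -> illegal
(5,3): no bracket -> illegal
(5,4): no bracket -> illegal
(5,5): flips 2 -> legal
(5,6): no bracket -> illegal

Answer: (2,0) (2,4) (4,0) (4,6) (5,5)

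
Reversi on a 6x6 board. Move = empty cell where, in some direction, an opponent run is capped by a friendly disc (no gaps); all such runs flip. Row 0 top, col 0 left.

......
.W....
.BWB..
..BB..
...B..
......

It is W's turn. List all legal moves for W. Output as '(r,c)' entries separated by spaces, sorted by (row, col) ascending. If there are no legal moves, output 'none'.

Answer: (2,0) (2,4) (3,1) (4,2) (4,4)

Derivation:
(1,0): no bracket -> illegal
(1,2): no bracket -> illegal
(1,3): no bracket -> illegal
(1,4): no bracket -> illegal
(2,0): flips 1 -> legal
(2,4): flips 1 -> legal
(3,0): no bracket -> illegal
(3,1): flips 1 -> legal
(3,4): no bracket -> illegal
(4,1): no bracket -> illegal
(4,2): flips 1 -> legal
(4,4): flips 1 -> legal
(5,2): no bracket -> illegal
(5,3): no bracket -> illegal
(5,4): no bracket -> illegal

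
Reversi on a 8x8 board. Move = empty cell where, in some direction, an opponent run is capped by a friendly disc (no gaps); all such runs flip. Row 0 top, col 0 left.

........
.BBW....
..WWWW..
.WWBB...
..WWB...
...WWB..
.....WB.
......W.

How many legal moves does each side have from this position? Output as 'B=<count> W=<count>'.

-- B to move --
(0,2): no bracket -> illegal
(0,3): flips 2 -> legal
(0,4): no bracket -> illegal
(1,4): flips 2 -> legal
(1,5): flips 1 -> legal
(1,6): flips 1 -> legal
(2,0): no bracket -> illegal
(2,1): no bracket -> illegal
(2,6): no bracket -> illegal
(3,0): flips 2 -> legal
(3,5): no bracket -> illegal
(3,6): no bracket -> illegal
(4,0): no bracket -> illegal
(4,1): flips 2 -> legal
(4,5): no bracket -> illegal
(5,1): flips 1 -> legal
(5,2): flips 6 -> legal
(5,6): no bracket -> illegal
(6,2): flips 1 -> legal
(6,3): flips 2 -> legal
(6,4): flips 2 -> legal
(6,7): no bracket -> illegal
(7,4): no bracket -> illegal
(7,5): flips 1 -> legal
(7,7): no bracket -> illegal
B mobility = 12
-- W to move --
(0,0): flips 1 -> legal
(0,1): flips 1 -> legal
(0,2): flips 1 -> legal
(0,3): no bracket -> illegal
(1,0): flips 2 -> legal
(2,0): no bracket -> illegal
(2,1): no bracket -> illegal
(3,5): flips 3 -> legal
(4,5): flips 3 -> legal
(4,6): no bracket -> illegal
(5,6): flips 2 -> legal
(5,7): no bracket -> illegal
(6,4): no bracket -> illegal
(6,7): flips 1 -> legal
(7,5): no bracket -> illegal
(7,7): flips 4 -> legal
W mobility = 9

Answer: B=12 W=9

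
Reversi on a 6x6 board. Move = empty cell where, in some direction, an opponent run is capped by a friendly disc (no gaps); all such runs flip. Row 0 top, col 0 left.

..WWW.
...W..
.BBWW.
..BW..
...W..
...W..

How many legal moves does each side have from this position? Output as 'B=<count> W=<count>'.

Answer: B=5 W=5

Derivation:
-- B to move --
(0,1): no bracket -> illegal
(0,5): no bracket -> illegal
(1,1): no bracket -> illegal
(1,2): no bracket -> illegal
(1,4): flips 1 -> legal
(1,5): no bracket -> illegal
(2,5): flips 2 -> legal
(3,4): flips 1 -> legal
(3,5): no bracket -> illegal
(4,2): no bracket -> illegal
(4,4): flips 1 -> legal
(5,2): no bracket -> illegal
(5,4): flips 1 -> legal
B mobility = 5
-- W to move --
(1,0): flips 2 -> legal
(1,1): flips 1 -> legal
(1,2): no bracket -> illegal
(2,0): flips 2 -> legal
(3,0): no bracket -> illegal
(3,1): flips 2 -> legal
(4,1): flips 1 -> legal
(4,2): no bracket -> illegal
W mobility = 5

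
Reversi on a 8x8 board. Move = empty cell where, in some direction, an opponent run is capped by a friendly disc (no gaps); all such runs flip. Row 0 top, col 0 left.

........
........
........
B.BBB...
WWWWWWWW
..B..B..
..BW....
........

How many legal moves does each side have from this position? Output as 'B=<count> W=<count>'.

Answer: B=9 W=11

Derivation:
-- B to move --
(3,1): no bracket -> illegal
(3,5): flips 1 -> legal
(3,6): no bracket -> illegal
(3,7): flips 1 -> legal
(5,0): flips 2 -> legal
(5,1): flips 1 -> legal
(5,3): flips 1 -> legal
(5,4): flips 2 -> legal
(5,6): flips 1 -> legal
(5,7): no bracket -> illegal
(6,4): flips 1 -> legal
(7,2): no bracket -> illegal
(7,3): no bracket -> illegal
(7,4): flips 1 -> legal
B mobility = 9
-- W to move --
(2,0): flips 1 -> legal
(2,1): flips 1 -> legal
(2,2): flips 2 -> legal
(2,3): flips 3 -> legal
(2,4): flips 2 -> legal
(2,5): flips 1 -> legal
(3,1): no bracket -> illegal
(3,5): no bracket -> illegal
(5,1): no bracket -> illegal
(5,3): no bracket -> illegal
(5,4): no bracket -> illegal
(5,6): no bracket -> illegal
(6,1): flips 2 -> legal
(6,4): flips 1 -> legal
(6,5): flips 1 -> legal
(6,6): flips 1 -> legal
(7,1): no bracket -> illegal
(7,2): flips 2 -> legal
(7,3): no bracket -> illegal
W mobility = 11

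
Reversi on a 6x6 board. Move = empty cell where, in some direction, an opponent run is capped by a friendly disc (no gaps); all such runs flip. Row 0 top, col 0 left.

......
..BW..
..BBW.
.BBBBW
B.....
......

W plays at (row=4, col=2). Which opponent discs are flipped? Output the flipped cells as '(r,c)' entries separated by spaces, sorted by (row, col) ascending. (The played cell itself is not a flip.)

Answer: (3,3)

Derivation:
Dir NW: opp run (3,1), next='.' -> no flip
Dir N: opp run (3,2) (2,2) (1,2), next='.' -> no flip
Dir NE: opp run (3,3) capped by W -> flip
Dir W: first cell '.' (not opp) -> no flip
Dir E: first cell '.' (not opp) -> no flip
Dir SW: first cell '.' (not opp) -> no flip
Dir S: first cell '.' (not opp) -> no flip
Dir SE: first cell '.' (not opp) -> no flip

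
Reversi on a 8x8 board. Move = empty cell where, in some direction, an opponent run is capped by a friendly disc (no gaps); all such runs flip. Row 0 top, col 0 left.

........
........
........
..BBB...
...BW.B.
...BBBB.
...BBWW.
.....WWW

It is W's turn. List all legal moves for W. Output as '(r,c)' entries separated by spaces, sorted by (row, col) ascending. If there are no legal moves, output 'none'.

(2,1): flips 3 -> legal
(2,2): flips 1 -> legal
(2,3): no bracket -> illegal
(2,4): flips 1 -> legal
(2,5): no bracket -> illegal
(3,1): no bracket -> illegal
(3,5): no bracket -> illegal
(3,6): flips 2 -> legal
(3,7): no bracket -> illegal
(4,1): no bracket -> illegal
(4,2): flips 3 -> legal
(4,5): flips 1 -> legal
(4,7): flips 1 -> legal
(5,2): no bracket -> illegal
(5,7): no bracket -> illegal
(6,2): flips 3 -> legal
(6,7): no bracket -> illegal
(7,2): no bracket -> illegal
(7,3): no bracket -> illegal
(7,4): flips 2 -> legal

Answer: (2,1) (2,2) (2,4) (3,6) (4,2) (4,5) (4,7) (6,2) (7,4)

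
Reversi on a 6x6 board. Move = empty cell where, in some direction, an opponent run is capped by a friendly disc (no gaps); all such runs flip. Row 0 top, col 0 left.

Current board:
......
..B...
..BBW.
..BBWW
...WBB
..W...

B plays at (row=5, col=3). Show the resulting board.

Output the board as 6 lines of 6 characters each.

Answer: ......
..B...
..BBW.
..BBWW
...BBB
..WB..

Derivation:
Place B at (5,3); scan 8 dirs for brackets.
Dir NW: first cell '.' (not opp) -> no flip
Dir N: opp run (4,3) capped by B -> flip
Dir NE: first cell 'B' (not opp) -> no flip
Dir W: opp run (5,2), next='.' -> no flip
Dir E: first cell '.' (not opp) -> no flip
Dir SW: edge -> no flip
Dir S: edge -> no flip
Dir SE: edge -> no flip
All flips: (4,3)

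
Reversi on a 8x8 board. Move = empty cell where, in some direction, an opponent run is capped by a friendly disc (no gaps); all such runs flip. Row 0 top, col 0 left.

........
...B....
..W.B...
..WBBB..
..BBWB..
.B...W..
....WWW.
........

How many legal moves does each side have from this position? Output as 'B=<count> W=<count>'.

Answer: B=8 W=9

Derivation:
-- B to move --
(1,1): flips 1 -> legal
(1,2): flips 2 -> legal
(2,1): flips 1 -> legal
(2,3): no bracket -> illegal
(3,1): flips 2 -> legal
(4,1): no bracket -> illegal
(4,6): no bracket -> illegal
(5,3): flips 1 -> legal
(5,4): flips 1 -> legal
(5,6): no bracket -> illegal
(5,7): no bracket -> illegal
(6,3): no bracket -> illegal
(6,7): no bracket -> illegal
(7,3): no bracket -> illegal
(7,4): no bracket -> illegal
(7,5): flips 2 -> legal
(7,6): no bracket -> illegal
(7,7): flips 3 -> legal
B mobility = 8
-- W to move --
(0,2): no bracket -> illegal
(0,3): no bracket -> illegal
(0,4): flips 1 -> legal
(1,2): no bracket -> illegal
(1,4): flips 2 -> legal
(1,5): no bracket -> illegal
(2,3): no bracket -> illegal
(2,5): flips 2 -> legal
(2,6): flips 1 -> legal
(3,1): no bracket -> illegal
(3,6): flips 3 -> legal
(4,0): no bracket -> illegal
(4,1): flips 2 -> legal
(4,6): flips 1 -> legal
(5,0): no bracket -> illegal
(5,2): flips 1 -> legal
(5,3): no bracket -> illegal
(5,4): flips 1 -> legal
(5,6): no bracket -> illegal
(6,0): no bracket -> illegal
(6,1): no bracket -> illegal
(6,2): no bracket -> illegal
W mobility = 9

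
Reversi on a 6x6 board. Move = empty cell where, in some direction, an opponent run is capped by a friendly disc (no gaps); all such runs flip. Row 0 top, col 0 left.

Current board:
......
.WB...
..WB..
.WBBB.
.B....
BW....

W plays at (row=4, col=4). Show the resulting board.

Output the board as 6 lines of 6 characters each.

Answer: ......
.WB...
..WB..
.WBWB.
.B..W.
BW....

Derivation:
Place W at (4,4); scan 8 dirs for brackets.
Dir NW: opp run (3,3) capped by W -> flip
Dir N: opp run (3,4), next='.' -> no flip
Dir NE: first cell '.' (not opp) -> no flip
Dir W: first cell '.' (not opp) -> no flip
Dir E: first cell '.' (not opp) -> no flip
Dir SW: first cell '.' (not opp) -> no flip
Dir S: first cell '.' (not opp) -> no flip
Dir SE: first cell '.' (not opp) -> no flip
All flips: (3,3)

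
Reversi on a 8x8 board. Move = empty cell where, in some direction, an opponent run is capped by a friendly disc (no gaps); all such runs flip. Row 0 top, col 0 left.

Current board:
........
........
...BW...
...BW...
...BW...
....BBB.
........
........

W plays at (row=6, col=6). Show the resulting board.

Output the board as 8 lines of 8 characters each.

Place W at (6,6); scan 8 dirs for brackets.
Dir NW: opp run (5,5) capped by W -> flip
Dir N: opp run (5,6), next='.' -> no flip
Dir NE: first cell '.' (not opp) -> no flip
Dir W: first cell '.' (not opp) -> no flip
Dir E: first cell '.' (not opp) -> no flip
Dir SW: first cell '.' (not opp) -> no flip
Dir S: first cell '.' (not opp) -> no flip
Dir SE: first cell '.' (not opp) -> no flip
All flips: (5,5)

Answer: ........
........
...BW...
...BW...
...BW...
....BWB.
......W.
........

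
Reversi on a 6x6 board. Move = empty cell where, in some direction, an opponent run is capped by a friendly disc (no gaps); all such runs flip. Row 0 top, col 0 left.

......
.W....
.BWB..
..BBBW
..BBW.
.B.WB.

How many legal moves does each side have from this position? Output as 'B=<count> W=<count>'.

Answer: B=6 W=7

Derivation:
-- B to move --
(0,0): flips 2 -> legal
(0,1): flips 1 -> legal
(0,2): no bracket -> illegal
(1,0): no bracket -> illegal
(1,2): flips 1 -> legal
(1,3): no bracket -> illegal
(2,0): no bracket -> illegal
(2,4): no bracket -> illegal
(2,5): no bracket -> illegal
(3,1): no bracket -> illegal
(4,5): flips 1 -> legal
(5,2): flips 1 -> legal
(5,5): flips 1 -> legal
B mobility = 6
-- W to move --
(1,0): no bracket -> illegal
(1,2): no bracket -> illegal
(1,3): flips 3 -> legal
(1,4): no bracket -> illegal
(2,0): flips 1 -> legal
(2,4): flips 2 -> legal
(2,5): no bracket -> illegal
(3,0): no bracket -> illegal
(3,1): flips 5 -> legal
(4,0): no bracket -> illegal
(4,1): flips 2 -> legal
(4,5): no bracket -> illegal
(5,0): no bracket -> illegal
(5,2): flips 2 -> legal
(5,5): flips 1 -> legal
W mobility = 7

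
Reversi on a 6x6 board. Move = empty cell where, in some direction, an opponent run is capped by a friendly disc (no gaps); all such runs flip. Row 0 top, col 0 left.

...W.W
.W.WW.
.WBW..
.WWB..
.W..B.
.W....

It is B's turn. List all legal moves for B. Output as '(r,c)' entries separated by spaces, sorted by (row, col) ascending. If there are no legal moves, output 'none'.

Answer: (0,0) (0,4) (2,0) (2,4) (3,0) (4,0) (4,2)

Derivation:
(0,0): flips 1 -> legal
(0,1): no bracket -> illegal
(0,2): no bracket -> illegal
(0,4): flips 1 -> legal
(1,0): no bracket -> illegal
(1,2): no bracket -> illegal
(1,5): no bracket -> illegal
(2,0): flips 1 -> legal
(2,4): flips 1 -> legal
(2,5): no bracket -> illegal
(3,0): flips 2 -> legal
(3,4): no bracket -> illegal
(4,0): flips 1 -> legal
(4,2): flips 1 -> legal
(4,3): no bracket -> illegal
(5,0): no bracket -> illegal
(5,2): no bracket -> illegal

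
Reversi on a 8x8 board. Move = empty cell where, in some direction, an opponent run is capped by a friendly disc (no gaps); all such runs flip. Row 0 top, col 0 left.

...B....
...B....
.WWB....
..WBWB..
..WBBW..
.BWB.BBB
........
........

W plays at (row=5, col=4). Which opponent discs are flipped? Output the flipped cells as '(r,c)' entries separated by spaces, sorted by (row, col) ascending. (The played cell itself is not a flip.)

Dir NW: opp run (4,3) capped by W -> flip
Dir N: opp run (4,4) capped by W -> flip
Dir NE: first cell 'W' (not opp) -> no flip
Dir W: opp run (5,3) capped by W -> flip
Dir E: opp run (5,5) (5,6) (5,7), next=edge -> no flip
Dir SW: first cell '.' (not opp) -> no flip
Dir S: first cell '.' (not opp) -> no flip
Dir SE: first cell '.' (not opp) -> no flip

Answer: (4,3) (4,4) (5,3)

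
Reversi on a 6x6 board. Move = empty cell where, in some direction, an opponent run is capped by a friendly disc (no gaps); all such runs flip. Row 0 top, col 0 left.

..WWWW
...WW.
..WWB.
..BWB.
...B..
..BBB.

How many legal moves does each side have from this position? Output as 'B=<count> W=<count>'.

Answer: B=3 W=8

Derivation:
-- B to move --
(0,1): no bracket -> illegal
(1,1): no bracket -> illegal
(1,2): flips 2 -> legal
(1,5): no bracket -> illegal
(2,1): flips 2 -> legal
(2,5): no bracket -> illegal
(3,1): no bracket -> illegal
(4,2): flips 1 -> legal
(4,4): no bracket -> illegal
B mobility = 3
-- W to move --
(1,5): flips 1 -> legal
(2,1): no bracket -> illegal
(2,5): flips 1 -> legal
(3,1): flips 1 -> legal
(3,5): flips 2 -> legal
(4,1): flips 1 -> legal
(4,2): flips 1 -> legal
(4,4): flips 2 -> legal
(4,5): flips 1 -> legal
(5,1): no bracket -> illegal
(5,5): no bracket -> illegal
W mobility = 8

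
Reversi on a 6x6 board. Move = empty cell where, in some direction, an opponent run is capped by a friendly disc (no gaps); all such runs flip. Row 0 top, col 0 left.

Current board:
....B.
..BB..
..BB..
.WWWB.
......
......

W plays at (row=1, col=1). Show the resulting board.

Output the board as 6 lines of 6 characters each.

Place W at (1,1); scan 8 dirs for brackets.
Dir NW: first cell '.' (not opp) -> no flip
Dir N: first cell '.' (not opp) -> no flip
Dir NE: first cell '.' (not opp) -> no flip
Dir W: first cell '.' (not opp) -> no flip
Dir E: opp run (1,2) (1,3), next='.' -> no flip
Dir SW: first cell '.' (not opp) -> no flip
Dir S: first cell '.' (not opp) -> no flip
Dir SE: opp run (2,2) capped by W -> flip
All flips: (2,2)

Answer: ....B.
.WBB..
..WB..
.WWWB.
......
......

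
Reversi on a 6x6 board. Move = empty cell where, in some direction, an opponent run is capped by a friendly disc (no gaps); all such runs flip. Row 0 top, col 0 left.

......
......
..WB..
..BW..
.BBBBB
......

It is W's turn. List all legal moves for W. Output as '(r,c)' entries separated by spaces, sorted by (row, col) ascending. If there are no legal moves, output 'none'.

Answer: (1,3) (2,4) (3,1) (5,1) (5,2) (5,3) (5,5)

Derivation:
(1,2): no bracket -> illegal
(1,3): flips 1 -> legal
(1,4): no bracket -> illegal
(2,1): no bracket -> illegal
(2,4): flips 1 -> legal
(3,0): no bracket -> illegal
(3,1): flips 1 -> legal
(3,4): no bracket -> illegal
(3,5): no bracket -> illegal
(4,0): no bracket -> illegal
(5,0): no bracket -> illegal
(5,1): flips 1 -> legal
(5,2): flips 2 -> legal
(5,3): flips 1 -> legal
(5,4): no bracket -> illegal
(5,5): flips 1 -> legal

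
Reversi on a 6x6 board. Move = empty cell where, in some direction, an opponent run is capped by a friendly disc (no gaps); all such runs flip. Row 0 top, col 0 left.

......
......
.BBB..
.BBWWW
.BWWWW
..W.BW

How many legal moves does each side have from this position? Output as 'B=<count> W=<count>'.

-- B to move --
(2,4): flips 2 -> legal
(2,5): no bracket -> illegal
(5,1): no bracket -> illegal
(5,3): flips 3 -> legal
B mobility = 2
-- W to move --
(1,0): flips 2 -> legal
(1,1): flips 1 -> legal
(1,2): flips 3 -> legal
(1,3): flips 1 -> legal
(1,4): no bracket -> illegal
(2,0): flips 1 -> legal
(2,4): no bracket -> illegal
(3,0): flips 3 -> legal
(4,0): flips 1 -> legal
(5,0): no bracket -> illegal
(5,1): no bracket -> illegal
(5,3): flips 1 -> legal
W mobility = 8

Answer: B=2 W=8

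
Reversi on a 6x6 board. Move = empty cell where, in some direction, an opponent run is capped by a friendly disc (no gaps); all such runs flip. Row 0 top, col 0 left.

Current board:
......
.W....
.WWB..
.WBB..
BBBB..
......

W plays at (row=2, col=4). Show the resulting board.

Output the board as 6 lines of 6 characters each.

Answer: ......
.W....
.WWWW.
.WBB..
BBBB..
......

Derivation:
Place W at (2,4); scan 8 dirs for brackets.
Dir NW: first cell '.' (not opp) -> no flip
Dir N: first cell '.' (not opp) -> no flip
Dir NE: first cell '.' (not opp) -> no flip
Dir W: opp run (2,3) capped by W -> flip
Dir E: first cell '.' (not opp) -> no flip
Dir SW: opp run (3,3) (4,2), next='.' -> no flip
Dir S: first cell '.' (not opp) -> no flip
Dir SE: first cell '.' (not opp) -> no flip
All flips: (2,3)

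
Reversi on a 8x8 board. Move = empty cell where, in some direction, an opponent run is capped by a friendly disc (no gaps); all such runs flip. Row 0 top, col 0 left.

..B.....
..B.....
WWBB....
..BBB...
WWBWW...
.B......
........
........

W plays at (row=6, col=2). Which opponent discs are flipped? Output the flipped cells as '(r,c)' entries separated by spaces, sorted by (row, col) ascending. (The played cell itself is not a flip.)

Answer: (5,1)

Derivation:
Dir NW: opp run (5,1) capped by W -> flip
Dir N: first cell '.' (not opp) -> no flip
Dir NE: first cell '.' (not opp) -> no flip
Dir W: first cell '.' (not opp) -> no flip
Dir E: first cell '.' (not opp) -> no flip
Dir SW: first cell '.' (not opp) -> no flip
Dir S: first cell '.' (not opp) -> no flip
Dir SE: first cell '.' (not opp) -> no flip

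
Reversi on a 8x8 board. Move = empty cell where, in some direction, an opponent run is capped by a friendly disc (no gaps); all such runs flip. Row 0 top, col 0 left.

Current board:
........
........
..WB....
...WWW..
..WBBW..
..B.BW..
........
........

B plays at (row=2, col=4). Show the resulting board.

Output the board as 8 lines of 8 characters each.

Answer: ........
........
..WBB...
...WBW..
..WBBW..
..B.BW..
........
........

Derivation:
Place B at (2,4); scan 8 dirs for brackets.
Dir NW: first cell '.' (not opp) -> no flip
Dir N: first cell '.' (not opp) -> no flip
Dir NE: first cell '.' (not opp) -> no flip
Dir W: first cell 'B' (not opp) -> no flip
Dir E: first cell '.' (not opp) -> no flip
Dir SW: opp run (3,3) (4,2), next='.' -> no flip
Dir S: opp run (3,4) capped by B -> flip
Dir SE: opp run (3,5), next='.' -> no flip
All flips: (3,4)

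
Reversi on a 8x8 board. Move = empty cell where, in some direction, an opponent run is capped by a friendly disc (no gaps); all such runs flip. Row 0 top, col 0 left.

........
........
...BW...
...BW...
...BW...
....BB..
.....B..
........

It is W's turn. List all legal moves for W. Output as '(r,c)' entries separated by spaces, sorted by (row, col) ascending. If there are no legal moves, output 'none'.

(1,2): flips 1 -> legal
(1,3): no bracket -> illegal
(1,4): no bracket -> illegal
(2,2): flips 2 -> legal
(3,2): flips 1 -> legal
(4,2): flips 2 -> legal
(4,5): no bracket -> illegal
(4,6): no bracket -> illegal
(5,2): flips 1 -> legal
(5,3): no bracket -> illegal
(5,6): no bracket -> illegal
(6,3): no bracket -> illegal
(6,4): flips 1 -> legal
(6,6): flips 1 -> legal
(7,4): no bracket -> illegal
(7,5): no bracket -> illegal
(7,6): no bracket -> illegal

Answer: (1,2) (2,2) (3,2) (4,2) (5,2) (6,4) (6,6)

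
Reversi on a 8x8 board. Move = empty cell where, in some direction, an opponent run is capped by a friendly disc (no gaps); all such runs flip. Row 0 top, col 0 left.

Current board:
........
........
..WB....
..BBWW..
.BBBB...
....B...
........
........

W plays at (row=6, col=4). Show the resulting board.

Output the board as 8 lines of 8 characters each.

Answer: ........
........
..WB....
..BBWW..
.BBBW...
....W...
....W...
........

Derivation:
Place W at (6,4); scan 8 dirs for brackets.
Dir NW: first cell '.' (not opp) -> no flip
Dir N: opp run (5,4) (4,4) capped by W -> flip
Dir NE: first cell '.' (not opp) -> no flip
Dir W: first cell '.' (not opp) -> no flip
Dir E: first cell '.' (not opp) -> no flip
Dir SW: first cell '.' (not opp) -> no flip
Dir S: first cell '.' (not opp) -> no flip
Dir SE: first cell '.' (not opp) -> no flip
All flips: (4,4) (5,4)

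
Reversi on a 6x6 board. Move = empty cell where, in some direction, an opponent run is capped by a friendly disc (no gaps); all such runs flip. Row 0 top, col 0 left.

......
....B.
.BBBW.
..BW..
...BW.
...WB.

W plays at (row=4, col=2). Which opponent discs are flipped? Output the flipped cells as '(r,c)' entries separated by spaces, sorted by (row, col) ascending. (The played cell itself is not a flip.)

Dir NW: first cell '.' (not opp) -> no flip
Dir N: opp run (3,2) (2,2), next='.' -> no flip
Dir NE: first cell 'W' (not opp) -> no flip
Dir W: first cell '.' (not opp) -> no flip
Dir E: opp run (4,3) capped by W -> flip
Dir SW: first cell '.' (not opp) -> no flip
Dir S: first cell '.' (not opp) -> no flip
Dir SE: first cell 'W' (not opp) -> no flip

Answer: (4,3)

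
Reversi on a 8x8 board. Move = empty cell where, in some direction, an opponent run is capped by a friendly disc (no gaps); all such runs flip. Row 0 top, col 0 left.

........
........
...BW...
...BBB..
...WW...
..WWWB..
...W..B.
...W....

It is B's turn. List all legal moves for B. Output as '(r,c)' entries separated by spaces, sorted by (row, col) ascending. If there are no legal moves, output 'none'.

(1,3): flips 1 -> legal
(1,4): flips 1 -> legal
(1,5): flips 1 -> legal
(2,5): flips 1 -> legal
(3,2): no bracket -> illegal
(4,1): no bracket -> illegal
(4,2): no bracket -> illegal
(4,5): no bracket -> illegal
(5,1): flips 3 -> legal
(6,1): flips 2 -> legal
(6,2): flips 2 -> legal
(6,4): flips 2 -> legal
(6,5): no bracket -> illegal
(7,2): no bracket -> illegal
(7,4): no bracket -> illegal

Answer: (1,3) (1,4) (1,5) (2,5) (5,1) (6,1) (6,2) (6,4)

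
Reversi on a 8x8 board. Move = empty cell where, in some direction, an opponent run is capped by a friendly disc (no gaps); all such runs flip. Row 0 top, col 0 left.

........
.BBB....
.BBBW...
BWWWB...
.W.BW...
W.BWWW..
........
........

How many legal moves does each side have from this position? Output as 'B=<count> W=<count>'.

Answer: B=12 W=12

Derivation:
-- B to move --
(1,4): flips 1 -> legal
(1,5): no bracket -> illegal
(2,0): no bracket -> illegal
(2,5): flips 1 -> legal
(3,5): flips 1 -> legal
(4,0): flips 1 -> legal
(4,2): flips 1 -> legal
(4,5): flips 1 -> legal
(4,6): no bracket -> illegal
(5,1): flips 2 -> legal
(5,6): flips 3 -> legal
(6,0): no bracket -> illegal
(6,1): no bracket -> illegal
(6,2): no bracket -> illegal
(6,3): flips 1 -> legal
(6,4): flips 2 -> legal
(6,5): flips 1 -> legal
(6,6): flips 3 -> legal
B mobility = 12
-- W to move --
(0,0): flips 2 -> legal
(0,1): flips 2 -> legal
(0,2): flips 3 -> legal
(0,3): flips 2 -> legal
(0,4): flips 2 -> legal
(1,0): flips 1 -> legal
(1,4): flips 1 -> legal
(2,0): flips 3 -> legal
(2,5): no bracket -> illegal
(3,5): flips 1 -> legal
(4,0): no bracket -> illegal
(4,2): flips 1 -> legal
(4,5): no bracket -> illegal
(5,1): flips 1 -> legal
(6,1): no bracket -> illegal
(6,2): no bracket -> illegal
(6,3): flips 1 -> legal
W mobility = 12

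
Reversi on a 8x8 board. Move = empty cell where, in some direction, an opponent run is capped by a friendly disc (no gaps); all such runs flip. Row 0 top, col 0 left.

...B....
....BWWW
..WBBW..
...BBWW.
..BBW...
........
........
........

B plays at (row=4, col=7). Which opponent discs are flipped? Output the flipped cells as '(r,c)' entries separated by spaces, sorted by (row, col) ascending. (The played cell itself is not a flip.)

Dir NW: opp run (3,6) (2,5) capped by B -> flip
Dir N: first cell '.' (not opp) -> no flip
Dir NE: edge -> no flip
Dir W: first cell '.' (not opp) -> no flip
Dir E: edge -> no flip
Dir SW: first cell '.' (not opp) -> no flip
Dir S: first cell '.' (not opp) -> no flip
Dir SE: edge -> no flip

Answer: (2,5) (3,6)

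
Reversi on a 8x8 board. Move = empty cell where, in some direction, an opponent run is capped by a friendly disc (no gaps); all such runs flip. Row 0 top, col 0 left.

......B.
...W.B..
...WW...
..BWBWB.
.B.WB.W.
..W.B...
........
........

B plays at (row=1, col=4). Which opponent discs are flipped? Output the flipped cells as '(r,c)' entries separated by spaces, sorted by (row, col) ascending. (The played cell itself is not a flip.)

Answer: (2,3) (2,4)

Derivation:
Dir NW: first cell '.' (not opp) -> no flip
Dir N: first cell '.' (not opp) -> no flip
Dir NE: first cell '.' (not opp) -> no flip
Dir W: opp run (1,3), next='.' -> no flip
Dir E: first cell 'B' (not opp) -> no flip
Dir SW: opp run (2,3) capped by B -> flip
Dir S: opp run (2,4) capped by B -> flip
Dir SE: first cell '.' (not opp) -> no flip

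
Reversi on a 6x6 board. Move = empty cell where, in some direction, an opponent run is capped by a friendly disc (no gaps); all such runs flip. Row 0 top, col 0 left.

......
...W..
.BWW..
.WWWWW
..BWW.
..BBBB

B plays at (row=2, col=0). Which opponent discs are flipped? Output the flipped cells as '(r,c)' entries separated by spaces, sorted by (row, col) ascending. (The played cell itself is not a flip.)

Dir NW: edge -> no flip
Dir N: first cell '.' (not opp) -> no flip
Dir NE: first cell '.' (not opp) -> no flip
Dir W: edge -> no flip
Dir E: first cell 'B' (not opp) -> no flip
Dir SW: edge -> no flip
Dir S: first cell '.' (not opp) -> no flip
Dir SE: opp run (3,1) capped by B -> flip

Answer: (3,1)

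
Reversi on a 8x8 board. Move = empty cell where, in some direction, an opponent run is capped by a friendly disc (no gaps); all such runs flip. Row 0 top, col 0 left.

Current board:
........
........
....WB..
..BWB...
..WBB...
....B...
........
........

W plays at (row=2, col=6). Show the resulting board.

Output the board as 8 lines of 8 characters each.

Answer: ........
........
....WWW.
..BWB...
..WBB...
....B...
........
........

Derivation:
Place W at (2,6); scan 8 dirs for brackets.
Dir NW: first cell '.' (not opp) -> no flip
Dir N: first cell '.' (not opp) -> no flip
Dir NE: first cell '.' (not opp) -> no flip
Dir W: opp run (2,5) capped by W -> flip
Dir E: first cell '.' (not opp) -> no flip
Dir SW: first cell '.' (not opp) -> no flip
Dir S: first cell '.' (not opp) -> no flip
Dir SE: first cell '.' (not opp) -> no flip
All flips: (2,5)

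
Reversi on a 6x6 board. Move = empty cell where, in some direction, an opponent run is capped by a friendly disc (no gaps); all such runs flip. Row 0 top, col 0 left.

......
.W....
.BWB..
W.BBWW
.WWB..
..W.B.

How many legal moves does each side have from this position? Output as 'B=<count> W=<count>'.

-- B to move --
(0,0): flips 2 -> legal
(0,1): flips 1 -> legal
(0,2): no bracket -> illegal
(1,0): no bracket -> illegal
(1,2): flips 1 -> legal
(1,3): no bracket -> illegal
(2,0): no bracket -> illegal
(2,4): no bracket -> illegal
(2,5): flips 1 -> legal
(3,1): no bracket -> illegal
(4,0): flips 2 -> legal
(4,4): no bracket -> illegal
(4,5): flips 1 -> legal
(5,0): flips 1 -> legal
(5,1): flips 1 -> legal
(5,3): no bracket -> illegal
B mobility = 8
-- W to move --
(1,0): no bracket -> illegal
(1,2): flips 2 -> legal
(1,3): no bracket -> illegal
(1,4): flips 2 -> legal
(2,0): flips 1 -> legal
(2,4): flips 2 -> legal
(3,1): flips 3 -> legal
(4,4): flips 2 -> legal
(4,5): no bracket -> illegal
(5,3): no bracket -> illegal
(5,5): no bracket -> illegal
W mobility = 6

Answer: B=8 W=6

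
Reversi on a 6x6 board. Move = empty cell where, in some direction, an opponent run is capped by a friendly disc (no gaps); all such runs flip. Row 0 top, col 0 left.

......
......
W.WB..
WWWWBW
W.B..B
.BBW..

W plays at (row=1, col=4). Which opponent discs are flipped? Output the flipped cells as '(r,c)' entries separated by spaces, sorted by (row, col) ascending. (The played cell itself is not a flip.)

Dir NW: first cell '.' (not opp) -> no flip
Dir N: first cell '.' (not opp) -> no flip
Dir NE: first cell '.' (not opp) -> no flip
Dir W: first cell '.' (not opp) -> no flip
Dir E: first cell '.' (not opp) -> no flip
Dir SW: opp run (2,3) capped by W -> flip
Dir S: first cell '.' (not opp) -> no flip
Dir SE: first cell '.' (not opp) -> no flip

Answer: (2,3)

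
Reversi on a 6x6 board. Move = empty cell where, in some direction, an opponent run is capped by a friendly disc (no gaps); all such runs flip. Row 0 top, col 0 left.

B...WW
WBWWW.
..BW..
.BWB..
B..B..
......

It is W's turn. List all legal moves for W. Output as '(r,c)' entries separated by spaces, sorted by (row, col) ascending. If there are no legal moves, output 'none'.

(0,1): no bracket -> illegal
(0,2): no bracket -> illegal
(2,0): no bracket -> illegal
(2,1): flips 1 -> legal
(2,4): no bracket -> illegal
(3,0): flips 1 -> legal
(3,4): flips 1 -> legal
(4,1): no bracket -> illegal
(4,2): no bracket -> illegal
(4,4): no bracket -> illegal
(5,0): no bracket -> illegal
(5,1): no bracket -> illegal
(5,2): no bracket -> illegal
(5,3): flips 2 -> legal
(5,4): flips 1 -> legal

Answer: (2,1) (3,0) (3,4) (5,3) (5,4)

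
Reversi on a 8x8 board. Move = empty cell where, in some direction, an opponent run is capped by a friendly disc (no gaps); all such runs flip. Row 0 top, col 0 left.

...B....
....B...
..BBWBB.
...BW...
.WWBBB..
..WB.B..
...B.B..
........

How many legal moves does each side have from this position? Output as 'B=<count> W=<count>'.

-- B to move --
(1,3): no bracket -> illegal
(1,5): flips 1 -> legal
(3,0): flips 2 -> legal
(3,1): flips 1 -> legal
(3,2): no bracket -> illegal
(3,5): flips 1 -> legal
(4,0): flips 2 -> legal
(5,0): no bracket -> illegal
(5,1): flips 2 -> legal
(6,1): flips 1 -> legal
(6,2): no bracket -> illegal
B mobility = 7
-- W to move --
(0,2): no bracket -> illegal
(0,4): flips 1 -> legal
(0,5): no bracket -> illegal
(1,1): no bracket -> illegal
(1,2): flips 1 -> legal
(1,3): no bracket -> illegal
(1,5): no bracket -> illegal
(1,6): flips 1 -> legal
(1,7): no bracket -> illegal
(2,1): flips 2 -> legal
(2,7): flips 2 -> legal
(3,1): no bracket -> illegal
(3,2): flips 1 -> legal
(3,5): no bracket -> illegal
(3,6): no bracket -> illegal
(3,7): no bracket -> illegal
(4,6): flips 3 -> legal
(5,4): flips 2 -> legal
(5,6): flips 1 -> legal
(6,2): no bracket -> illegal
(6,4): flips 1 -> legal
(6,6): no bracket -> illegal
(7,2): no bracket -> illegal
(7,3): no bracket -> illegal
(7,4): flips 1 -> legal
(7,5): no bracket -> illegal
(7,6): no bracket -> illegal
W mobility = 11

Answer: B=7 W=11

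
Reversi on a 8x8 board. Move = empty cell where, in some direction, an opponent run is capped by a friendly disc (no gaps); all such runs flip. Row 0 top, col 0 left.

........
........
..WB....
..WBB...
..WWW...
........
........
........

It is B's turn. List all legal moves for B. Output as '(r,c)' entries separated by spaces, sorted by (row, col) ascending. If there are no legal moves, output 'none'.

(1,1): flips 1 -> legal
(1,2): no bracket -> illegal
(1,3): no bracket -> illegal
(2,1): flips 1 -> legal
(3,1): flips 1 -> legal
(3,5): no bracket -> illegal
(4,1): flips 1 -> legal
(4,5): no bracket -> illegal
(5,1): flips 1 -> legal
(5,2): flips 1 -> legal
(5,3): flips 1 -> legal
(5,4): flips 1 -> legal
(5,5): flips 1 -> legal

Answer: (1,1) (2,1) (3,1) (4,1) (5,1) (5,2) (5,3) (5,4) (5,5)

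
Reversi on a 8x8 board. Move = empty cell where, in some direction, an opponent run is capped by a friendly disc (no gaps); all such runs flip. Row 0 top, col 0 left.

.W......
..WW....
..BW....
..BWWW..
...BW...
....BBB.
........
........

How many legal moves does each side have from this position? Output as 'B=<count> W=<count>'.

-- B to move --
(0,0): no bracket -> illegal
(0,2): flips 1 -> legal
(0,3): flips 3 -> legal
(0,4): flips 1 -> legal
(1,0): no bracket -> illegal
(1,1): no bracket -> illegal
(1,4): flips 1 -> legal
(2,1): no bracket -> illegal
(2,4): flips 3 -> legal
(2,5): flips 1 -> legal
(2,6): no bracket -> illegal
(3,6): flips 3 -> legal
(4,2): no bracket -> illegal
(4,5): flips 1 -> legal
(4,6): no bracket -> illegal
(5,3): no bracket -> illegal
B mobility = 8
-- W to move --
(1,1): flips 1 -> legal
(2,1): flips 1 -> legal
(3,1): flips 2 -> legal
(4,1): flips 1 -> legal
(4,2): flips 3 -> legal
(4,5): no bracket -> illegal
(4,6): no bracket -> illegal
(4,7): no bracket -> illegal
(5,2): flips 1 -> legal
(5,3): flips 1 -> legal
(5,7): no bracket -> illegal
(6,3): no bracket -> illegal
(6,4): flips 1 -> legal
(6,5): no bracket -> illegal
(6,6): flips 1 -> legal
(6,7): no bracket -> illegal
W mobility = 9

Answer: B=8 W=9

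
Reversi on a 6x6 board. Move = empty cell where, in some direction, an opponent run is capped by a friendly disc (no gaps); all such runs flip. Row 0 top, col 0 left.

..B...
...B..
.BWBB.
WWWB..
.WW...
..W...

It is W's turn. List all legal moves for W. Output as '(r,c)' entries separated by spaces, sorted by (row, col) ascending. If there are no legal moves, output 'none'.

Answer: (0,4) (1,0) (1,1) (1,2) (1,4) (1,5) (2,0) (2,5) (3,4) (4,4)

Derivation:
(0,1): no bracket -> illegal
(0,3): no bracket -> illegal
(0,4): flips 1 -> legal
(1,0): flips 1 -> legal
(1,1): flips 1 -> legal
(1,2): flips 1 -> legal
(1,4): flips 1 -> legal
(1,5): flips 2 -> legal
(2,0): flips 1 -> legal
(2,5): flips 2 -> legal
(3,4): flips 1 -> legal
(3,5): no bracket -> illegal
(4,3): no bracket -> illegal
(4,4): flips 1 -> legal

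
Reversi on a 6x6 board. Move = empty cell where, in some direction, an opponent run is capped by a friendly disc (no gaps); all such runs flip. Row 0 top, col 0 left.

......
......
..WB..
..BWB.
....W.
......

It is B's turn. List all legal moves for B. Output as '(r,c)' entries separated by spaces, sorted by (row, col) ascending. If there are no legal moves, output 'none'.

Answer: (1,2) (2,1) (4,3) (5,4)

Derivation:
(1,1): no bracket -> illegal
(1,2): flips 1 -> legal
(1,3): no bracket -> illegal
(2,1): flips 1 -> legal
(2,4): no bracket -> illegal
(3,1): no bracket -> illegal
(3,5): no bracket -> illegal
(4,2): no bracket -> illegal
(4,3): flips 1 -> legal
(4,5): no bracket -> illegal
(5,3): no bracket -> illegal
(5,4): flips 1 -> legal
(5,5): no bracket -> illegal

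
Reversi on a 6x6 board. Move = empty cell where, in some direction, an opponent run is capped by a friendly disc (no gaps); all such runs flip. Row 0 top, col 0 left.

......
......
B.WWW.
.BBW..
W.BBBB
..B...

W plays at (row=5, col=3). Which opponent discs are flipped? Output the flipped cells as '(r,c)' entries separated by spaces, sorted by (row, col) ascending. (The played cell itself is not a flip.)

Dir NW: opp run (4,2) (3,1) (2,0), next=edge -> no flip
Dir N: opp run (4,3) capped by W -> flip
Dir NE: opp run (4,4), next='.' -> no flip
Dir W: opp run (5,2), next='.' -> no flip
Dir E: first cell '.' (not opp) -> no flip
Dir SW: edge -> no flip
Dir S: edge -> no flip
Dir SE: edge -> no flip

Answer: (4,3)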